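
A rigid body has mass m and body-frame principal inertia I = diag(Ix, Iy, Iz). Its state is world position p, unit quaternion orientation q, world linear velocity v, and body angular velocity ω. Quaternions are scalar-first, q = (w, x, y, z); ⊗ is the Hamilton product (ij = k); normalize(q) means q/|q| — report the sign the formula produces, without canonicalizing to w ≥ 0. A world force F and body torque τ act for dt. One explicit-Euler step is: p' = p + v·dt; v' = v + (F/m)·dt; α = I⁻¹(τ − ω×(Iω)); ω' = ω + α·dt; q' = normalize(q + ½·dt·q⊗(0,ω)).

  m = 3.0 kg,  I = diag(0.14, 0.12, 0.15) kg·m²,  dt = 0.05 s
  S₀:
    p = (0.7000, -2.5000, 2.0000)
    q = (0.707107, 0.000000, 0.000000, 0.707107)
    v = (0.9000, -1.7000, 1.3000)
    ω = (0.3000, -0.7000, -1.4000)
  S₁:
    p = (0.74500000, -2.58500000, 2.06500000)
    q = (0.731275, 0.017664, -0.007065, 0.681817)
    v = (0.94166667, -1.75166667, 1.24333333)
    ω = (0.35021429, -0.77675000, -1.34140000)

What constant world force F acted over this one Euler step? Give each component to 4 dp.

F = (2.5000, -3.1000, -3.4000)

velocity change Δv = (0.04166667, -0.05166667, -0.05666667)
m·(v₁−v₀)/dt = (2.5000, -3.1000, -3.4000)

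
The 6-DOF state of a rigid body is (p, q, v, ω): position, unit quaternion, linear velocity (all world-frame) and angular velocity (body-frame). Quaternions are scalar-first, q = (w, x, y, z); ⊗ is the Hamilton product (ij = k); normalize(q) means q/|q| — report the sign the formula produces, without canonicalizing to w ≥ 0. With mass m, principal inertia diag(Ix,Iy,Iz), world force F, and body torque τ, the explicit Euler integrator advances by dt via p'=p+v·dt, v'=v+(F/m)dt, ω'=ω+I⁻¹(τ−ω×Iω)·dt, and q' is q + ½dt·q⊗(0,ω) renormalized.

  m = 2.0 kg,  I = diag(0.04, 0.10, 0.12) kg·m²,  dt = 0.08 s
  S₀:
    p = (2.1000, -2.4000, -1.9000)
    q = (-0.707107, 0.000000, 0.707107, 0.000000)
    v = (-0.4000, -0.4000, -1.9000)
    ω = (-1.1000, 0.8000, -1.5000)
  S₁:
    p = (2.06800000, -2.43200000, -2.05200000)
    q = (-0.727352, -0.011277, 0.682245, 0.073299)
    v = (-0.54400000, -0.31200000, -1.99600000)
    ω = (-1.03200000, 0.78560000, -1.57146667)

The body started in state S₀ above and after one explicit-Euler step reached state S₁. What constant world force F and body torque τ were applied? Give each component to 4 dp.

rate change Δω = (0.06800000, -0.01440000, -0.07146667)
applied torque τ = (0.0100, -0.1500, -0.1600)
v₁ − v₀ = (-0.14400000, 0.08800000, -0.09600000)
applied force F = (-3.6000, 2.2000, -2.4000)

F = (-3.6000, 2.2000, -2.4000)
τ = (0.0100, -0.1500, -0.1600)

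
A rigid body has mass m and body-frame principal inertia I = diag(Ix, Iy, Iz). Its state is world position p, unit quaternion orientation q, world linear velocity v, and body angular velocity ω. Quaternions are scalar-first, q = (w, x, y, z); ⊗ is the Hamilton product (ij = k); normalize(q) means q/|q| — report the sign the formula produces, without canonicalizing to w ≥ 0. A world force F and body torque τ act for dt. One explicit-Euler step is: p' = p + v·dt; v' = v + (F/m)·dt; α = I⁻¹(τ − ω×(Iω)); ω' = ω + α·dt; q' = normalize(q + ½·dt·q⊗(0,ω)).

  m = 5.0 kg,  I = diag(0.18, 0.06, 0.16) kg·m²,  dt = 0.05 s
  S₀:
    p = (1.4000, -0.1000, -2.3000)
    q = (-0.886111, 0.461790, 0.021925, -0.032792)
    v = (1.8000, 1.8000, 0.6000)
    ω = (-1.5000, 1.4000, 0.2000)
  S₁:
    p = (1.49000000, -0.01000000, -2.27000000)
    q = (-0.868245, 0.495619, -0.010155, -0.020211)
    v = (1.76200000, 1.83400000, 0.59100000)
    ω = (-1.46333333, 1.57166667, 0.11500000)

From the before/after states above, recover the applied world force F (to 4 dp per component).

F = (-3.8000, 3.4000, -0.9000)

v₁ − v₀ = (-0.03800000, 0.03400000, -0.00900000)
m·(v₁−v₀)/dt = (-3.8000, 3.4000, -0.9000)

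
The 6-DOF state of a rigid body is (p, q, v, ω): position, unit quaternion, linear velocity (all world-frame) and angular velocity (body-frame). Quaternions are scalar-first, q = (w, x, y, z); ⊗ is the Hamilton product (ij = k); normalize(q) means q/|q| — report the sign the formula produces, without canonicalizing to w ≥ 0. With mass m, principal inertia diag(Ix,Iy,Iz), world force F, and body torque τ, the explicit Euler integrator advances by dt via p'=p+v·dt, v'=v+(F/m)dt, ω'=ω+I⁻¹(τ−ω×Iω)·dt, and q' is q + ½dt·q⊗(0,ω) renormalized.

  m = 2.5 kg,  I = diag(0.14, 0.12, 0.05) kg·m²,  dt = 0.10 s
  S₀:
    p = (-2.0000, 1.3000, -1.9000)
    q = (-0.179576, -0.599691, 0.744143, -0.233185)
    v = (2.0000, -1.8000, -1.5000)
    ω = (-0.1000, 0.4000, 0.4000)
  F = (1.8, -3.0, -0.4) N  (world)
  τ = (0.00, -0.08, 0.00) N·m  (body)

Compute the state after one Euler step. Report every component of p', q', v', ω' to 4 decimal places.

precession coupling ω×(Iω) = (-0.0112, -0.0036, 0.0008)
(τ − ω×Iω)/I = (0.0800, -0.6367, -0.0160)
new body rate ω' = (-0.0920, 0.3363, 0.3984)
Hamilton product q⊗(0,ω) = (-0.2643523, 0.4088888, 0.1913645, -0.2372925)
q' = normalize(q + ½dt·q⊗(0,ω)) = (-0.1927, -0.5790, 0.7534, -0.2449)
a = F/m = (0.7200, -1.2000, -0.1600)
p' = p + v·dt = (-1.8000, 1.1200, -2.0500)
v + (F/m)dt = (2.0720, -1.9200, -1.5160)

p' = (-1.8000, 1.1200, -2.0500)
q' = (-0.1927, -0.5790, 0.7534, -0.2449)
v' = (2.0720, -1.9200, -1.5160)
ω' = (-0.0920, 0.3363, 0.3984)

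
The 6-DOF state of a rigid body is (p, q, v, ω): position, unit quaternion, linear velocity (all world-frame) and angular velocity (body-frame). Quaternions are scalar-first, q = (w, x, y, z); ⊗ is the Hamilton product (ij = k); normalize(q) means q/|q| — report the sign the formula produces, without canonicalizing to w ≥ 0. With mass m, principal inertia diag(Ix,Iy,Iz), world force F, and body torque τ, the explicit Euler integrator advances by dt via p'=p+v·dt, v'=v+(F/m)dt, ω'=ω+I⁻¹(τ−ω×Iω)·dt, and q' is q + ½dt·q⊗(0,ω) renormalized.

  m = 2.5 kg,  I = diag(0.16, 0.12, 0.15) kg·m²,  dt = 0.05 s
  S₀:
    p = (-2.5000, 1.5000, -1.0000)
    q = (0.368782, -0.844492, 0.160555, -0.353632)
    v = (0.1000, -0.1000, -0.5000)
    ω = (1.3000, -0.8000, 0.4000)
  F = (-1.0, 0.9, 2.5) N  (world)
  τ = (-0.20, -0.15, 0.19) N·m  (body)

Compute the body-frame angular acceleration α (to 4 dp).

ω×(Iω) gyroscopic = (-0.0096, 0.0052, 0.0416)
(τ − ω×Iω)/I = (-1.1900, -1.2933, 0.9893)

α = (-1.1900, -1.2933, 0.9893)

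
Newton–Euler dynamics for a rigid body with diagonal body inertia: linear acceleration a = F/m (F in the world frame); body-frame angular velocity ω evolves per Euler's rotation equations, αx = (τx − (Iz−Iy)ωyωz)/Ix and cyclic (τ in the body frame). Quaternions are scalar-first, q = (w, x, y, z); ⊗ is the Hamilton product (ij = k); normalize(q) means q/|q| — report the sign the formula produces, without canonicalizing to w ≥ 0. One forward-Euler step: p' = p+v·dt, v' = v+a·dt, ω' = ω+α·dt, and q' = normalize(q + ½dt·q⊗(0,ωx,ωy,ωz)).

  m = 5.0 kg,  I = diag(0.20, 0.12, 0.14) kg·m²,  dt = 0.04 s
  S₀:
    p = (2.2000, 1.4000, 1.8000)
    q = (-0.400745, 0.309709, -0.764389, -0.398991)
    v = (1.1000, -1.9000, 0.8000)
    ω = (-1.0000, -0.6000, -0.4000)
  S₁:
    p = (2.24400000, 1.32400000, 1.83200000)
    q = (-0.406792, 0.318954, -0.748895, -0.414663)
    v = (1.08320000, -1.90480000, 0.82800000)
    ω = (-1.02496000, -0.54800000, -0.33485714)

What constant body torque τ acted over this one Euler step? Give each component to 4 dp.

rate change Δω = (-0.02496000, 0.05200000, 0.06514286)
gyro term ω₀×Iω₀ = (0.0048, 0.0240, -0.0480)
I·α + gyro = (-0.1200, 0.1800, 0.1800)

τ = (-0.1200, 0.1800, 0.1800)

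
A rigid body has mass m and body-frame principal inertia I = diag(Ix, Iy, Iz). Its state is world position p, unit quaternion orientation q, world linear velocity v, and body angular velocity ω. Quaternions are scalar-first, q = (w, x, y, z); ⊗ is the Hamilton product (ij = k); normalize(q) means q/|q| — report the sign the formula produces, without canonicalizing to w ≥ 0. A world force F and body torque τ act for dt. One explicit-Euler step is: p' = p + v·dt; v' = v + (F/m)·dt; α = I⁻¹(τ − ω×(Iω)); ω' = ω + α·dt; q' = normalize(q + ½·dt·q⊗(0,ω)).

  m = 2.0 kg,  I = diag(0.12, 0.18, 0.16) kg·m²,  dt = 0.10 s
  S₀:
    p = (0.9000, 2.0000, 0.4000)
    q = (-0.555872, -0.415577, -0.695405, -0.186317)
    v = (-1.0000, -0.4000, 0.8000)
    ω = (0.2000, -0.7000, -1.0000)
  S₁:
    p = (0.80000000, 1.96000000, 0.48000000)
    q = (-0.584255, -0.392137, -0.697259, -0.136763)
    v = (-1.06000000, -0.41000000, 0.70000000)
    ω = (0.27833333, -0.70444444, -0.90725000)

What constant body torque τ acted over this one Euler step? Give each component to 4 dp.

τ = (0.0800, 0.0000, 0.1400)

rate change Δω = (0.07833333, -0.00444444, 0.09275000)
ω₀×(Iω₀) = (-0.0140, 0.0080, -0.0084)
τ = I·(Δω/dt) + ω₀×(Iω₀) = (0.0800, 0.0000, 0.1400)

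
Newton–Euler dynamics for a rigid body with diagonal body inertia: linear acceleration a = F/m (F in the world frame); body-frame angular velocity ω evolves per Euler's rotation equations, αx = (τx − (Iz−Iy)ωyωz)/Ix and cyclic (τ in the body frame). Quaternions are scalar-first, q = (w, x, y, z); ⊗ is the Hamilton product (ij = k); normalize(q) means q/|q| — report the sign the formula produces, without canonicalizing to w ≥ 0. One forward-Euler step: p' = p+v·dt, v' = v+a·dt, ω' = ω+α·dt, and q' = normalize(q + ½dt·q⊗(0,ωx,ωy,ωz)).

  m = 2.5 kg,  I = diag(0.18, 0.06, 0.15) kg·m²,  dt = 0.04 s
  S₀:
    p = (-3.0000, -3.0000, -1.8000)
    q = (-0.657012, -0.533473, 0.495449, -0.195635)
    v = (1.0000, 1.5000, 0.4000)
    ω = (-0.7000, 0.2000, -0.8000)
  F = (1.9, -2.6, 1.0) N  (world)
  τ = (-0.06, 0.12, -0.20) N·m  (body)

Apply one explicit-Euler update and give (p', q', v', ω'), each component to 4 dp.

p' = (-2.9600, -2.9400, -1.7840)
q' = (-0.6694, -0.5313, 0.4869, -0.1803)
v' = (1.0304, 1.4584, 0.4160)
ω' = (-0.7101, 0.2688, -0.8578)

α = I⁻¹(τ − ω×Iω) = (-0.2533, 1.7200, -1.4453)
new body rate ω' = (-0.7101, 0.2688, -0.8578)
Hamilton product q⊗(0,ω) = (-0.6290289, 0.1026762, -0.4212363, 0.7657293)
updated quaternion q' = (-0.6694, -0.5313, 0.4869, -0.1803)
p' = p + v·dt = (-2.9600, -2.9400, -1.7840)
v' = v + a·dt = (1.0304, 1.4584, 0.4160)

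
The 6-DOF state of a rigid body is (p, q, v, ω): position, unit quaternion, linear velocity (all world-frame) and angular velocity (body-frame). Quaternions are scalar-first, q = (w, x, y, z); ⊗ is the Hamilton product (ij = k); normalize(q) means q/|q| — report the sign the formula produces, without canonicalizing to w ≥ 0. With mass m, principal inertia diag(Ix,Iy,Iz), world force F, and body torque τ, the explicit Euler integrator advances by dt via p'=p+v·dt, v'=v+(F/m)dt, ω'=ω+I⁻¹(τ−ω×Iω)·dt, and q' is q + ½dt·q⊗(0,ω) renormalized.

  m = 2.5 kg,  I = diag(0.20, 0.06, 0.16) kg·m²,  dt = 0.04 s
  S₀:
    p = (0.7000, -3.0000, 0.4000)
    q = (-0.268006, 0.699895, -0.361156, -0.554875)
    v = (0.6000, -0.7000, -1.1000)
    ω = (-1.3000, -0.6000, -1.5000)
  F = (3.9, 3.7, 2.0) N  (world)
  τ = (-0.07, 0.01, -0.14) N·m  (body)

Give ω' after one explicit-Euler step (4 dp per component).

precession coupling ω×(Iω) = (0.0900, 0.0780, -0.1092)
angular accel α = (-0.8000, -1.1333, -0.1925)
ω' = ω + α·dt = (-1.3320, -0.6453, -1.5077)

ω' = (-1.3320, -0.6453, -1.5077)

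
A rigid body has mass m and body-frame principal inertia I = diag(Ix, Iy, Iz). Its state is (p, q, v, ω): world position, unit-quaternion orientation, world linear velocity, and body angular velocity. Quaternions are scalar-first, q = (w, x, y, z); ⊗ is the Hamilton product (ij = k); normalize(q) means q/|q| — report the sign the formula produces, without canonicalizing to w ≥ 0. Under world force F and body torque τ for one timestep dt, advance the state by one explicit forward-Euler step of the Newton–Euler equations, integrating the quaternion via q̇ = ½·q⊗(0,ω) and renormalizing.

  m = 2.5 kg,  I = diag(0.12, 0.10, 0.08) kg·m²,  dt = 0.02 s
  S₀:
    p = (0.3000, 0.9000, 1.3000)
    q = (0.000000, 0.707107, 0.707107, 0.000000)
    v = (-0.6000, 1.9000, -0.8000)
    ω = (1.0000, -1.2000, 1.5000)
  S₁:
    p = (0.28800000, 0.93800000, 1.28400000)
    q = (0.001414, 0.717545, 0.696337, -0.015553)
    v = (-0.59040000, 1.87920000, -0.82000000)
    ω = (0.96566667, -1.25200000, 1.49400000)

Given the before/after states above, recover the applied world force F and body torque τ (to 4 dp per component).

F = (1.2000, -2.6000, -2.5000)
τ = (-0.1700, -0.2000, 0.0000)

rate change Δω = (-0.03433333, -0.05200000, -0.00600000)
ω₀×(Iω₀) = (0.0360, 0.0600, 0.0240)
applied torque τ = (-0.1700, -0.2000, 0.0000)
velocity change Δv = (0.00960000, -0.02080000, -0.02000000)
F = m·Δv/dt = (1.2000, -2.6000, -2.5000)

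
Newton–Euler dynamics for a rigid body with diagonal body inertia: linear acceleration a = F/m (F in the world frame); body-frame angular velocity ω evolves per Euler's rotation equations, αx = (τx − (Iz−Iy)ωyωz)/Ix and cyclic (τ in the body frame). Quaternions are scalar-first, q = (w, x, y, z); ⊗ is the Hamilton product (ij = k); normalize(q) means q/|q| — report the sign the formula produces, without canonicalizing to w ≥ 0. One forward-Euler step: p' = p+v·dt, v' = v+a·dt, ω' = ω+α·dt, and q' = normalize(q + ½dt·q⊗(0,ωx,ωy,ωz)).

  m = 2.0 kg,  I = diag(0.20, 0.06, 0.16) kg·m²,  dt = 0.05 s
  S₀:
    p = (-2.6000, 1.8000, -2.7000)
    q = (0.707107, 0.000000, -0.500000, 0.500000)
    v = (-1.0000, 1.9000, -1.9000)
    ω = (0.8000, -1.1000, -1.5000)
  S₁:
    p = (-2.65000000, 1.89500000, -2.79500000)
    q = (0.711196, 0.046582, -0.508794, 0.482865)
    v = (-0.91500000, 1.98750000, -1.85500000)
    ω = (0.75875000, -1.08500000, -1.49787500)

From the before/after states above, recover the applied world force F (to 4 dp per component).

velocity change Δv = (0.08500000, 0.08750000, 0.04500000)
F = m·Δv/dt = (3.4000, 3.5000, 1.8000)

F = (3.4000, 3.5000, 1.8000)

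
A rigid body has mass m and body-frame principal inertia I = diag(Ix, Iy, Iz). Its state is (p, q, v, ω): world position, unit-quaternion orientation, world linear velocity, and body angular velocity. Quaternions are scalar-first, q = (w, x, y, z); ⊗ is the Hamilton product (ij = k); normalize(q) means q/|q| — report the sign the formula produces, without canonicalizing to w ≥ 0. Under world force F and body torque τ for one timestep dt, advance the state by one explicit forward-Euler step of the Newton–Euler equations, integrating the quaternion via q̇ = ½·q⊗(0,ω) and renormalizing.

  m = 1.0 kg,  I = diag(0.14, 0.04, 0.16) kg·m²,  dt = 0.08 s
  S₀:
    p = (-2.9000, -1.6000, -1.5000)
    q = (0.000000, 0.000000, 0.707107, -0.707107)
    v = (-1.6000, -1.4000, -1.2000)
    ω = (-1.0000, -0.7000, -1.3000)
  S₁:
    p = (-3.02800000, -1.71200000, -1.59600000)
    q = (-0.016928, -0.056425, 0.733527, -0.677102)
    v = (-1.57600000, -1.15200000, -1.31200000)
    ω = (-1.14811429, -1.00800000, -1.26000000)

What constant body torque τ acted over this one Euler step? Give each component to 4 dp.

τ = (-0.1500, -0.1800, 0.0100)

rate change Δω = (-0.14811429, -0.30800000, 0.04000000)
applied torque τ = (-0.1500, -0.1800, 0.0100)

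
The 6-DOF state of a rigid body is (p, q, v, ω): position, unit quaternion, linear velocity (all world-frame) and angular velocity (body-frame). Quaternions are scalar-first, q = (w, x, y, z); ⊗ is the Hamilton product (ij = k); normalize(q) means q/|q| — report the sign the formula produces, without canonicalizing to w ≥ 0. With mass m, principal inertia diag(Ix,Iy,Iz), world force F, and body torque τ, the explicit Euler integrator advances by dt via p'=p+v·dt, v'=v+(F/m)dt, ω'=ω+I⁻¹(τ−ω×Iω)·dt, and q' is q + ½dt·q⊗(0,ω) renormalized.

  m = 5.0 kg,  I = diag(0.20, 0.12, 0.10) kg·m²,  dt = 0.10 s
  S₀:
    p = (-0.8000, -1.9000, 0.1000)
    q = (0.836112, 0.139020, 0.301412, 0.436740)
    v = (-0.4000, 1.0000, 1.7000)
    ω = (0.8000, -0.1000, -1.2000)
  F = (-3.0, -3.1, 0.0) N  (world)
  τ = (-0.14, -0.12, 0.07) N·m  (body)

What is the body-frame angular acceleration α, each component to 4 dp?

α = (-0.6880, -0.2000, 0.6360)

ω×(Iω) gyroscopic = (-0.0024, -0.0960, 0.0064)
α = I⁻¹(τ − ω×Iω) = (-0.6880, -0.2000, 0.6360)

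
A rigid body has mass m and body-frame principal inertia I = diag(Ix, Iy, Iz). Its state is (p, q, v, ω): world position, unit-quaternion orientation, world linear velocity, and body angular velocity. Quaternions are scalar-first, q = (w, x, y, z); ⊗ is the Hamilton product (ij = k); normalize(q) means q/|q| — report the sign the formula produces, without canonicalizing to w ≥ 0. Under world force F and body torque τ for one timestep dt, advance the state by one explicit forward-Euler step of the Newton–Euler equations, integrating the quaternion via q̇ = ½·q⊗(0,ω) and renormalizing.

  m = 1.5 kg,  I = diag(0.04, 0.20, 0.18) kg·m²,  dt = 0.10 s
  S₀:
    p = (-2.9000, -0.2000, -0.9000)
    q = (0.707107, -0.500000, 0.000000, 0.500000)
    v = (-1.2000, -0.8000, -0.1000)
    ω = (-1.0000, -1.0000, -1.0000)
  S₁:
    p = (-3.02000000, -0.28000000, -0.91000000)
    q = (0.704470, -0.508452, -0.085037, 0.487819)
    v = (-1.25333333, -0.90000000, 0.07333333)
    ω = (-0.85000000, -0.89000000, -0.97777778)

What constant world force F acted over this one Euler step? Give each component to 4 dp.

velocity change Δv = (-0.05333333, -0.10000000, 0.17333333)
F = m·Δv/dt = (-0.8000, -1.5000, 2.6000)

F = (-0.8000, -1.5000, 2.6000)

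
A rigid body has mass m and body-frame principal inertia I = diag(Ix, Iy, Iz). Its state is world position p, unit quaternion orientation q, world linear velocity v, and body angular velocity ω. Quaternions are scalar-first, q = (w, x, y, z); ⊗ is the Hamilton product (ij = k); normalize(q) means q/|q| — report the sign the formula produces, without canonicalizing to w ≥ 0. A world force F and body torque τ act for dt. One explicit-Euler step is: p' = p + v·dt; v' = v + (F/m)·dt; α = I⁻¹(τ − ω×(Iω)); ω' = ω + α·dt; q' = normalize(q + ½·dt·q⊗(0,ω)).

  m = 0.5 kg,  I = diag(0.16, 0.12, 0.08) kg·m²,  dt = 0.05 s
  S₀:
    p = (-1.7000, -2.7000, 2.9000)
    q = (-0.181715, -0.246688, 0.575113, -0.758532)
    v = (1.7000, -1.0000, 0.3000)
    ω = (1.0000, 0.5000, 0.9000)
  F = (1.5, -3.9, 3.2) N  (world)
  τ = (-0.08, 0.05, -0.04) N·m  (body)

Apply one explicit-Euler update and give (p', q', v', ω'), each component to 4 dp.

p + v·dt = (-1.6150, -2.7500, 2.9150)
v + (F/m)dt = (1.8500, -1.3900, 0.6200)
α = I⁻¹(τ − ω×Iω) = (-0.3875, -0.1833, -0.2500)
new body rate ω' = (0.9806, 0.4908, 0.8875)
2q̇ = q⊗(0,ω) = (0.6418103, 0.7151527, -0.6273703, -0.8620005)
updated quaternion q' = (-0.1656, -0.2287, 0.5591, -0.7796)

p' = (-1.6150, -2.7500, 2.9150)
q' = (-0.1656, -0.2287, 0.5591, -0.7796)
v' = (1.8500, -1.3900, 0.6200)
ω' = (0.9806, 0.4908, 0.8875)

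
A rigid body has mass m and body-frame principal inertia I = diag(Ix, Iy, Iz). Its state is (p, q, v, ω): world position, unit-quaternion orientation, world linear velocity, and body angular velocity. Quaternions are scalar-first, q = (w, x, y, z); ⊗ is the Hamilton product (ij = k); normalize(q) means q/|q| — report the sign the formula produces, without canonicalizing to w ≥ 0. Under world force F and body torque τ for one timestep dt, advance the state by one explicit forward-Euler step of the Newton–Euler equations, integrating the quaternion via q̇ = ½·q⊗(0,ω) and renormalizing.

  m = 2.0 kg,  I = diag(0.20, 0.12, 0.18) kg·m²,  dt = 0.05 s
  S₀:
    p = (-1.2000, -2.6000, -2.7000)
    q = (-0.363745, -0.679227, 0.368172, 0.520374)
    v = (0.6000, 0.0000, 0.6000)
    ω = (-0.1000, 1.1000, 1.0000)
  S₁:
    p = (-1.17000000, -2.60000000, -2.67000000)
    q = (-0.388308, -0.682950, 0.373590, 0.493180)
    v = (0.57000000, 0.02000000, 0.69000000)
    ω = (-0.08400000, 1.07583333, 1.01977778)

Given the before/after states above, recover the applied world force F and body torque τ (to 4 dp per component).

F = (-1.2000, 0.8000, 3.6000)
τ = (0.1300, -0.0600, 0.0800)

rate change Δω = (0.01600000, -0.02416667, 0.01977778)
precession coupling = (0.0660, -0.0020, 0.0088)
τ = I·(Δω/dt) + ω₀×(Iω₀) = (0.1300, -0.0600, 0.0800)
velocity change Δv = (-0.03000000, 0.02000000, 0.09000000)
F = m·Δv/dt = (-1.2000, 0.8000, 3.6000)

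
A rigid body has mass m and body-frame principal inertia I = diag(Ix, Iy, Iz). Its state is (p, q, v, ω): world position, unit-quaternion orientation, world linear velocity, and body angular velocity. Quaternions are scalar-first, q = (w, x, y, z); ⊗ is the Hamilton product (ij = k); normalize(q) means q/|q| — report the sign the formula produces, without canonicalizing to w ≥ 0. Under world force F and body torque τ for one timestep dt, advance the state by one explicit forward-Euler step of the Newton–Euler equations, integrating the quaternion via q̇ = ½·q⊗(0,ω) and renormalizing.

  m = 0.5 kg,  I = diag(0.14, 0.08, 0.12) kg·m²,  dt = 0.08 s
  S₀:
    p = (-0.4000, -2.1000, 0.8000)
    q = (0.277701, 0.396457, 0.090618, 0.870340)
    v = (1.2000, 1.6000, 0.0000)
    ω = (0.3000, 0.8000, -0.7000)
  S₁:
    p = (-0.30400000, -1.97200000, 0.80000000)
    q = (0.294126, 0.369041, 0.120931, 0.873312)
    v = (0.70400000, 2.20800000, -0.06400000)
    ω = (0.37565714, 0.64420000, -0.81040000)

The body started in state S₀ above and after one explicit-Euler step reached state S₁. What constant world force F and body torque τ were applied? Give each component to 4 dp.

F = (-3.1000, 3.8000, -0.4000)
τ = (0.1100, -0.1600, -0.1800)

v₁ − v₀ = (-0.49600000, 0.60800000, -0.06400000)
m·(v₁−v₀)/dt = (-3.1000, 3.8000, -0.4000)
Δω = ω₁−ω₀ = (0.07565714, -0.15580000, -0.11040000)
precession coupling = (-0.0224, -0.0042, -0.0144)
τ = I·(Δω/dt) + ω₀×(Iω₀) = (0.1100, -0.1600, -0.1800)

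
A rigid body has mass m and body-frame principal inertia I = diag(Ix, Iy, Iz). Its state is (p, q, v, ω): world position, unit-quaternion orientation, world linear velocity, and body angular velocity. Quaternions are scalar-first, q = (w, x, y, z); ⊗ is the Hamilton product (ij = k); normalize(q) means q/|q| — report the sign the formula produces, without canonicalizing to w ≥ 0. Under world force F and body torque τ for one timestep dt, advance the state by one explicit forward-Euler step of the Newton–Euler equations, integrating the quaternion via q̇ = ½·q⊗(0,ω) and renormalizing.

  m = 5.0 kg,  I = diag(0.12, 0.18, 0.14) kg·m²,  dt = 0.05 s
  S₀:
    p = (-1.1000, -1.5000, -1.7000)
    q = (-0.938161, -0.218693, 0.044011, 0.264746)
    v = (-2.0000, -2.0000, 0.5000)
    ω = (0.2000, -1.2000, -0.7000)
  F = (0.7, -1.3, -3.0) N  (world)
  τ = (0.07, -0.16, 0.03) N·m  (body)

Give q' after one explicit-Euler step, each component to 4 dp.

2q̇ = q⊗(0,ω) = (0.2818740, 0.0992553, 1.0256573, 0.9103421)
q' = normalize(q + ½dt·q⊗(0,ω)) = (-0.9305, -0.2161, 0.0696, 0.2873)

q' = (-0.9305, -0.2161, 0.0696, 0.2873)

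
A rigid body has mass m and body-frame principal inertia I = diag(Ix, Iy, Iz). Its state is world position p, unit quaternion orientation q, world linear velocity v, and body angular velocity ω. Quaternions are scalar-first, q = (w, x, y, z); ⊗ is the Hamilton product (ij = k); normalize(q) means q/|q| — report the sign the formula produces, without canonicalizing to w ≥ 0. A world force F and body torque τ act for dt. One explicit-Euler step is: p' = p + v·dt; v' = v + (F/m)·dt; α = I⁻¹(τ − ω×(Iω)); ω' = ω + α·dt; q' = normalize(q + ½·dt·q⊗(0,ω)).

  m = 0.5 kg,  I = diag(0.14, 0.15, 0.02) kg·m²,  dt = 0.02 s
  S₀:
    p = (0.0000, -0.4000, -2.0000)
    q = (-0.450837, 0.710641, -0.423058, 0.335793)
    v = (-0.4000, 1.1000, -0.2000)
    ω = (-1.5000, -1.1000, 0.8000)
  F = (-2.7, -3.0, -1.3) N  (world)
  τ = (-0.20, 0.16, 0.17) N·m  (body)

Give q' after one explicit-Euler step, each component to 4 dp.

q⊗(0,ω) = (0.3319633, 0.7071814, -0.5762816, -1.7769617)
updated quaternion q' = (-0.4474, 0.7176, -0.4287, 0.3180)

q' = (-0.4474, 0.7176, -0.4287, 0.3180)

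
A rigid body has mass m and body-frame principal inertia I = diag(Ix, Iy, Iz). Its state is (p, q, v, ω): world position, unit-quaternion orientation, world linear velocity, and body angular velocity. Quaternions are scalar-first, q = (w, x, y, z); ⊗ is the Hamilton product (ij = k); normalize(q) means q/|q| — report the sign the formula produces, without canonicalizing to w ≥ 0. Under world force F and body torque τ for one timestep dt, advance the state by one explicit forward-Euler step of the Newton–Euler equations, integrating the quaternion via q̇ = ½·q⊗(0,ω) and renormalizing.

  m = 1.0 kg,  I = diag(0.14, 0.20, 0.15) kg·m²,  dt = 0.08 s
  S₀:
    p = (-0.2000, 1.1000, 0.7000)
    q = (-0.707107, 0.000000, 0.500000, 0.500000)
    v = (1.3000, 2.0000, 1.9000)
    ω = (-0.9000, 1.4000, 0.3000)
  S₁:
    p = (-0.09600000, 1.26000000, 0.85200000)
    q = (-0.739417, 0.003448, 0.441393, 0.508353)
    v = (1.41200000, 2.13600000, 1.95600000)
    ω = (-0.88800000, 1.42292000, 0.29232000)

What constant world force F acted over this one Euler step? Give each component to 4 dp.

Δv = v₁−v₀ = (0.11200000, 0.13600000, 0.05600000)
m·(v₁−v₀)/dt = (1.4000, 1.7000, 0.7000)

F = (1.4000, 1.7000, 0.7000)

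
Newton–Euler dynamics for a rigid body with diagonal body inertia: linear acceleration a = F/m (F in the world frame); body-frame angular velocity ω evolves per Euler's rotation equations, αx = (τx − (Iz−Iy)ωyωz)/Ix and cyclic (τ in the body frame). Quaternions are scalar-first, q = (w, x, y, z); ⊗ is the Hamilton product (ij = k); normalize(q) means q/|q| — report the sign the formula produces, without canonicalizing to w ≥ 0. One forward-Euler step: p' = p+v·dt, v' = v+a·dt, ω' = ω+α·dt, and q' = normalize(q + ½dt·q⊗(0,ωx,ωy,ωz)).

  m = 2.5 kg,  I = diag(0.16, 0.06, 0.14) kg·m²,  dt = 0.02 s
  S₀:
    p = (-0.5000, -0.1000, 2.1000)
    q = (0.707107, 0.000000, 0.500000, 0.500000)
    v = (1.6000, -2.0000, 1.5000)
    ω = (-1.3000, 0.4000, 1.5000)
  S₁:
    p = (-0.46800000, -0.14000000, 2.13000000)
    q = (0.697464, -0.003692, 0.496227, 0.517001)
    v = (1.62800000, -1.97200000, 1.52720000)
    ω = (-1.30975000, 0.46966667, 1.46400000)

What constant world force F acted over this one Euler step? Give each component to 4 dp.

v₁ − v₀ = (0.02800000, 0.02800000, 0.02720000)
m·(v₁−v₀)/dt = (3.5000, 3.5000, 3.4000)

F = (3.5000, 3.5000, 3.4000)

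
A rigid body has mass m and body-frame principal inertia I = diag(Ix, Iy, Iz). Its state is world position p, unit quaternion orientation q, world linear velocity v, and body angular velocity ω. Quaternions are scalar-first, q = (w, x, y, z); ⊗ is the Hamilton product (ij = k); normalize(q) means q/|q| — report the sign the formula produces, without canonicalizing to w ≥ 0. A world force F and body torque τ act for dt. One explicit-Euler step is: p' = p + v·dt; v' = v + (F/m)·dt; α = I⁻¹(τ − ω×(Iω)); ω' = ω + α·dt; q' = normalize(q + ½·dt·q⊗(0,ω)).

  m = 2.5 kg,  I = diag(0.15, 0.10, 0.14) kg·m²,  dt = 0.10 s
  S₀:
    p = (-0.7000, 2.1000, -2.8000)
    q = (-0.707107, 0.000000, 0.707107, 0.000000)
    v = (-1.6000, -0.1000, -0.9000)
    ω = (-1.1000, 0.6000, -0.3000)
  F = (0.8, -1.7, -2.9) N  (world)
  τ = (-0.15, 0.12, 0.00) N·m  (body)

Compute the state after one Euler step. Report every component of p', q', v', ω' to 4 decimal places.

new position p' = (-0.8600, 2.0900, -2.8900)
new velocity v' = (-1.5680, -0.1680, -1.0160)
angular accel α = (-0.9520, 1.1670, -0.2357)
ω + α·dt = (-1.1952, 0.7167, -0.3236)
2q̇ = q⊗(0,ω) = (-0.4242642, 0.5656856, -0.4242642, 0.9899498)
q + ½dt·q⊗(0,ω), renormalized = (-0.7268, 0.0282, 0.6845, 0.0494)

p' = (-0.8600, 2.0900, -2.8900)
q' = (-0.7268, 0.0282, 0.6845, 0.0494)
v' = (-1.5680, -0.1680, -1.0160)
ω' = (-1.1952, 0.7167, -0.3236)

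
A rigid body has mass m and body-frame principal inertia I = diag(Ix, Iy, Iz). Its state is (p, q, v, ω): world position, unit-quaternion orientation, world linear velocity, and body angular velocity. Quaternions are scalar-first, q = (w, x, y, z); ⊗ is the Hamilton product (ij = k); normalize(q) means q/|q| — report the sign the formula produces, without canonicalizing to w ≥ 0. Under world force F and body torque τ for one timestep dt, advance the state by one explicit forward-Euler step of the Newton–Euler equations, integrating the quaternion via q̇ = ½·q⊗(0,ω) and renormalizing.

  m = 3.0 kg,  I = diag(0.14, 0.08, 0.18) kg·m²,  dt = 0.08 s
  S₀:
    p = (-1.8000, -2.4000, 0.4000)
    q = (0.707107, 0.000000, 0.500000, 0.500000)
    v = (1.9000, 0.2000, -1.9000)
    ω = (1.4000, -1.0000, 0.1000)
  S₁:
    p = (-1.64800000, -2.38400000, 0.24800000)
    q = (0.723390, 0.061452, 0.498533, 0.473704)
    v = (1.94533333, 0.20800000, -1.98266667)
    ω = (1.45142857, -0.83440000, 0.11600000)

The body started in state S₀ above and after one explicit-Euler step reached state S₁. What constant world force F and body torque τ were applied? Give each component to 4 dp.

F = (1.7000, 0.3000, -3.1000)
τ = (0.0800, 0.1600, 0.1200)

rate change Δω = (0.05142857, 0.16560000, 0.01600000)
gyro term ω₀×Iω₀ = (-0.0100, -0.0056, 0.0840)
I·α + gyro = (0.0800, 0.1600, 0.1200)
v₁ − v₀ = (0.04533333, 0.00800000, -0.08266667)
applied force F = (1.7000, 0.3000, -3.1000)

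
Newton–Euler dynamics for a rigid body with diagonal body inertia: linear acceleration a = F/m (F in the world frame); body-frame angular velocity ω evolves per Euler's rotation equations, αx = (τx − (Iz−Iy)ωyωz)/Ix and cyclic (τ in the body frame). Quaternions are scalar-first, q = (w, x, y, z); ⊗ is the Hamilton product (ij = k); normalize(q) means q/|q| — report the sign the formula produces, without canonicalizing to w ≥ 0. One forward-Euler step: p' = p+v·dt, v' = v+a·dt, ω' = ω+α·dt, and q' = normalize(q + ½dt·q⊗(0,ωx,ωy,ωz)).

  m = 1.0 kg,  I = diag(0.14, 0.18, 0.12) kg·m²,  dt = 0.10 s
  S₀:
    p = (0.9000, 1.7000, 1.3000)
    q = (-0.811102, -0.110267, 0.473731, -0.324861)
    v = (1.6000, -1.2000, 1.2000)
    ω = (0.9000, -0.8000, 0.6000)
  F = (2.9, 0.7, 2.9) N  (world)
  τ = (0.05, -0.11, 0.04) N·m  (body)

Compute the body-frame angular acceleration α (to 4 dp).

gyro term ω×Iω = (0.0288, 0.0108, -0.0288)
α = I⁻¹(τ − ω×Iω) = (0.1514, -0.6711, 0.5733)

α = (0.1514, -0.6711, 0.5733)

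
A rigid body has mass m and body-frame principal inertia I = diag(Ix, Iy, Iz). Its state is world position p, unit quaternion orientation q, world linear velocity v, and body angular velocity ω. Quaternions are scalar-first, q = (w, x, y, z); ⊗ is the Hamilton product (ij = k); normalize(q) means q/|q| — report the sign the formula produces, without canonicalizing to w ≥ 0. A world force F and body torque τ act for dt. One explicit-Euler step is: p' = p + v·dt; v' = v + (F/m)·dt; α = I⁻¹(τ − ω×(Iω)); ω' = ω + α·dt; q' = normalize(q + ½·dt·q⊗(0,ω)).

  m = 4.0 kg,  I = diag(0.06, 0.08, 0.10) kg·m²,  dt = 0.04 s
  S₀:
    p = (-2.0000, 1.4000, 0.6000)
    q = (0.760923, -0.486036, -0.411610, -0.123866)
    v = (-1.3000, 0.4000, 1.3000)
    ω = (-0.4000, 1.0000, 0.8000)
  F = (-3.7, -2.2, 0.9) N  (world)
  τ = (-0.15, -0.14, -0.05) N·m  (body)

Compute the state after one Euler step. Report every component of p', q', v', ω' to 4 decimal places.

gyro term ω×Iω = (0.0160, 0.0128, -0.0080)
α = I⁻¹(τ − ω×Iω) = (-2.7667, -1.9100, -0.4200)
ω' = ω + α·dt = (-0.5107, 0.9236, 0.7832)
2q̇ = q⊗(0,ω) = (0.3162884, -0.5097912, 1.1992982, -0.0419416)
q' = normalize(q + ½dt·q⊗(0,ω)) = (0.7670, -0.4961, -0.3875, -0.1247)
a = F/m = (-0.9250, -0.5500, 0.2250)
p + v·dt = (-2.0520, 1.4160, 0.6520)
v + (F/m)dt = (-1.3370, 0.3780, 1.3090)

p' = (-2.0520, 1.4160, 0.6520)
q' = (0.7670, -0.4961, -0.3875, -0.1247)
v' = (-1.3370, 0.3780, 1.3090)
ω' = (-0.5107, 0.9236, 0.7832)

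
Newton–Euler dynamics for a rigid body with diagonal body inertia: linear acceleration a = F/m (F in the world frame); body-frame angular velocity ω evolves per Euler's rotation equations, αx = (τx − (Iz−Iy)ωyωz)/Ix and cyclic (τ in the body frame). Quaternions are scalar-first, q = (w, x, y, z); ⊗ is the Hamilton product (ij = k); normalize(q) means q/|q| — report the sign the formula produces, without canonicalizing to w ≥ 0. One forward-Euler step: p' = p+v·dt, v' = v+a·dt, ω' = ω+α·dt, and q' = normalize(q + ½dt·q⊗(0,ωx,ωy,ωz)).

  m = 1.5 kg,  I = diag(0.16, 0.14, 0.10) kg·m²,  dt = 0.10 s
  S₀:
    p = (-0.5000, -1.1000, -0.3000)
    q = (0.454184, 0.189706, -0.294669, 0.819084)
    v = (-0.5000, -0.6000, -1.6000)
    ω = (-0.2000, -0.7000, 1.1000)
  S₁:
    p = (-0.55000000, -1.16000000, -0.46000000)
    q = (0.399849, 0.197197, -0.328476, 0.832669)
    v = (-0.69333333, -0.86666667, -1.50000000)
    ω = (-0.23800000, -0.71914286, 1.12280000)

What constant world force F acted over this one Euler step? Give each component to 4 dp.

F = (-2.9000, -4.0000, 1.5000)

v₁ − v₀ = (-0.19333333, -0.26666667, 0.10000000)
m·(v₁−v₀)/dt = (-2.9000, -4.0000, 1.5000)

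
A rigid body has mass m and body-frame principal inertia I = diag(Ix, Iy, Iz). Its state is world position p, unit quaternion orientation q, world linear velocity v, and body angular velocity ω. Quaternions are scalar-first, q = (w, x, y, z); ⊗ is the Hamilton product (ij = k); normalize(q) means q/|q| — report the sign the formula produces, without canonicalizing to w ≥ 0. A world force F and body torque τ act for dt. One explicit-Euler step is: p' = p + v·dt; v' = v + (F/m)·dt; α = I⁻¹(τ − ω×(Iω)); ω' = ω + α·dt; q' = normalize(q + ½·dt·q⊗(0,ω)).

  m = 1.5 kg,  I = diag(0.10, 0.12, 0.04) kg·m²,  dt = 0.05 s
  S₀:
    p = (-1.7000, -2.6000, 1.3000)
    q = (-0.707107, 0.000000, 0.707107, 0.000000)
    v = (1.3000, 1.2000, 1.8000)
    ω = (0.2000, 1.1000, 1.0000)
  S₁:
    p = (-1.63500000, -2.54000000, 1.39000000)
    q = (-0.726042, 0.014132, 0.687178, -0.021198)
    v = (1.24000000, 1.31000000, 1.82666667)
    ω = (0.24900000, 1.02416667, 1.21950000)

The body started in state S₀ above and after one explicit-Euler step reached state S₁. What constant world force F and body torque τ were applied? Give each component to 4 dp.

F = (-1.8000, 3.3000, 0.8000)
τ = (0.0100, -0.1700, 0.1800)

velocity change Δv = (-0.06000000, 0.11000000, 0.02666667)
applied force F = (-1.8000, 3.3000, 0.8000)
rate change Δω = (0.04900000, -0.07583333, 0.21950000)
precession coupling = (-0.0880, 0.0120, 0.0044)
applied torque τ = (0.0100, -0.1700, 0.1800)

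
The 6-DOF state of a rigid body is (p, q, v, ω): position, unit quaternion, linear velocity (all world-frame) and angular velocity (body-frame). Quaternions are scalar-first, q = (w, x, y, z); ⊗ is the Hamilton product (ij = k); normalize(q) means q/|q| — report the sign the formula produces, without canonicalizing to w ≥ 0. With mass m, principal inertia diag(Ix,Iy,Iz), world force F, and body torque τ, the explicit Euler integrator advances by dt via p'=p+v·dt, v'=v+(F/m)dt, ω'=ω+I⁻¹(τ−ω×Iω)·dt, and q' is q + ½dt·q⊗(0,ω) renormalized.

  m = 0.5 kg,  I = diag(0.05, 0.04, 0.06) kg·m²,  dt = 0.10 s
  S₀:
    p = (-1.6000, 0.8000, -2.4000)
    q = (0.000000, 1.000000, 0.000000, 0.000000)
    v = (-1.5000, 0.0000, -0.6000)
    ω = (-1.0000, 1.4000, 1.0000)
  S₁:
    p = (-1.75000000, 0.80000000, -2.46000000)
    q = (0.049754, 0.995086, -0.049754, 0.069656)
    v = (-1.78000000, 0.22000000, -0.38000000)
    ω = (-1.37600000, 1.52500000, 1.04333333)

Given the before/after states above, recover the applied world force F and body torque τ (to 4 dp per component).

velocity change Δv = (-0.28000000, 0.22000000, 0.22000000)
m·(v₁−v₀)/dt = (-1.4000, 1.1000, 1.1000)
rate change Δω = (-0.37600000, 0.12500000, 0.04333333)
I·α + gyro = (-0.1600, 0.0600, 0.0400)

F = (-1.4000, 1.1000, 1.1000)
τ = (-0.1600, 0.0600, 0.0400)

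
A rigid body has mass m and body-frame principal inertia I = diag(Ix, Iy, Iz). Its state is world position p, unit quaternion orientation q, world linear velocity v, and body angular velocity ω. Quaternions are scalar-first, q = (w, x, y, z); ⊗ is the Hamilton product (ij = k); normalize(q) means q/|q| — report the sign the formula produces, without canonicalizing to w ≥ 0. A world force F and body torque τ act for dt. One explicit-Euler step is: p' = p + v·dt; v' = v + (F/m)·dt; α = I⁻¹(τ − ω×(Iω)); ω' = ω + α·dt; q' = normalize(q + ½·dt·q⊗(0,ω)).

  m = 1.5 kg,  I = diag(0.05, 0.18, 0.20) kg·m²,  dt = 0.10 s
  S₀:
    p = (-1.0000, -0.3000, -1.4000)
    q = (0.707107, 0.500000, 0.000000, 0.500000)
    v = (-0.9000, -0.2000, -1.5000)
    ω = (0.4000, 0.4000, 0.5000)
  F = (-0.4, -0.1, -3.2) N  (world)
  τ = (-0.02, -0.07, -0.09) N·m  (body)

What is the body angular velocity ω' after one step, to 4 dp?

ω×(Iω) gyroscopic = (0.0040, -0.0300, 0.0208)
α = I⁻¹(τ − ω×Iω) = (-0.4800, -0.2222, -0.5540)
ω' = ω + α·dt = (0.3520, 0.3778, 0.4446)

ω' = (0.3520, 0.3778, 0.4446)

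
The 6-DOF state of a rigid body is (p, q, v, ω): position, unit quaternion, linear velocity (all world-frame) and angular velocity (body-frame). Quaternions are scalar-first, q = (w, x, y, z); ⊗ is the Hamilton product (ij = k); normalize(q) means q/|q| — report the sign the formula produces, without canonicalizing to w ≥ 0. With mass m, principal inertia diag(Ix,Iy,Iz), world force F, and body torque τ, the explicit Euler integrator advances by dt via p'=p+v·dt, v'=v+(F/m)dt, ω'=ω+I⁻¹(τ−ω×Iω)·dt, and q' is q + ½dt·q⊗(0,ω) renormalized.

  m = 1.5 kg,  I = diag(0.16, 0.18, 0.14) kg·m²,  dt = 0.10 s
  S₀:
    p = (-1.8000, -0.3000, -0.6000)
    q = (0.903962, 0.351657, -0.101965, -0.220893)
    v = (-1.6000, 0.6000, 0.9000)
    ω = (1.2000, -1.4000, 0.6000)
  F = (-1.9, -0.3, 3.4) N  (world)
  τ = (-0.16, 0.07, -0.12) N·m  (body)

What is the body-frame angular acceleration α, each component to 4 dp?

α = (-1.2100, 0.3089, -0.6171)

gyro term ω×Iω = (0.0336, 0.0144, -0.0336)
(τ − ω×Iω)/I = (-1.2100, 0.3089, -0.6171)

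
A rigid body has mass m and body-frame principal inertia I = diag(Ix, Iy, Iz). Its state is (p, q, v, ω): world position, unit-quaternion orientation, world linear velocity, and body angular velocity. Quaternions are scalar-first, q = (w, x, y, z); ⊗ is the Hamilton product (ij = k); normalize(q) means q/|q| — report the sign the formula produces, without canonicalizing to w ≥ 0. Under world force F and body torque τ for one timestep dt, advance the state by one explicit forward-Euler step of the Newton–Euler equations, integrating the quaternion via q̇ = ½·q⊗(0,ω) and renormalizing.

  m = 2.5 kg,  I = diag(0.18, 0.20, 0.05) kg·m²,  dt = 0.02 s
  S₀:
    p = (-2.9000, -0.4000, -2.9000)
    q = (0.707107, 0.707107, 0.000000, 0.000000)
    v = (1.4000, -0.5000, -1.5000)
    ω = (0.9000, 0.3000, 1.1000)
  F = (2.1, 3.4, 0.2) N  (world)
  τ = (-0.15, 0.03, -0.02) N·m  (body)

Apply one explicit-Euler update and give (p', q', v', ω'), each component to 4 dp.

p' = (-2.8720, -0.4100, -2.9300)
q' = (0.7007, 0.7134, -0.0057, 0.0099)
v' = (1.4168, -0.4728, -1.4984)
ω' = (0.8888, 0.2901, 1.0898)

gyro term ω×Iω = (-0.0495, 0.1287, 0.0054)
α = I⁻¹(τ − ω×Iω) = (-0.5583, -0.4935, -0.5080)
ω' = ω + α·dt = (0.8888, 0.2901, 1.0898)
Hamilton product q⊗(0,ω) = (-0.6363963, 0.6363963, -0.5656856, 0.9899498)
updated quaternion q' = (0.7007, 0.7134, -0.0057, 0.0099)
a = F/m = (0.8400, 1.3600, 0.0800)
p + v·dt = (-2.8720, -0.4100, -2.9300)
v' = v + a·dt = (1.4168, -0.4728, -1.4984)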